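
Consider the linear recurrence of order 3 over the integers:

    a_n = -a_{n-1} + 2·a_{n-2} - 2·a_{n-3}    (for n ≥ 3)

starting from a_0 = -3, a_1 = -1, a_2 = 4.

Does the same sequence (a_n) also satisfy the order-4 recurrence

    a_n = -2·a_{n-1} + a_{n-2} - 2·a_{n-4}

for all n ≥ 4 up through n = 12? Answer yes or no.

Terms a_0..a_12: -3, -1, 4, 0, 10, -18, 38, -94, 206, -470, 1070, -2422, 5502
n=4: candidate gives 10, actual a_4 = 10 ✓
n=5: candidate gives -18, actual a_5 = -18 ✓
n=6: candidate gives 38, actual a_6 = 38 ✓
n=7: candidate gives -94, actual a_7 = -94 ✓
n=8: candidate gives 206, actual a_8 = 206 ✓
n=9: candidate gives -470, actual a_9 = -470 ✓
n=10: candidate gives 1070, actual a_10 = 1070 ✓
n=11: candidate gives -2422, actual a_11 = -2422 ✓
n=12: candidate gives 5502, actual a_12 = 5502 ✓

yes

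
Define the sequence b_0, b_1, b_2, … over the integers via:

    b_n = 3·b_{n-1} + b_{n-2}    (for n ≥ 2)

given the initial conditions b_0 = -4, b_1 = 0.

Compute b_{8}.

b_2 = 3·0 + 1·-4 = -4
b_3 = 3·-4 + 1·0 = -12
b_4 = 3·-12 + 1·-4 = -40
b_5 = 3·-40 + 1·-12 = -132
b_6 = 3·-132 + 1·-40 = -436
b_7 = 3·-436 + 1·-132 = -1440
b_8 = 3·-1440 + 1·-436 = -4756

-4756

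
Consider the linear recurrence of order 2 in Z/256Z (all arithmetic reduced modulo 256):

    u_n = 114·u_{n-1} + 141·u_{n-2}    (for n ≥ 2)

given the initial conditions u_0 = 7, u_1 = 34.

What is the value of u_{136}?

31

u_2 = 114·34 + 141·7 = 255
u_3 = 114·255 + 141·34 = 72
u_4 = 114·72 + 141·255 = 131
u_5 = 114·131 + 141·72 = 254
u_6 = 114·254 + 141·131 = 67
u_7 = 114·67 + 141·254 = 188
u_8 = 114·188 + 141·67 = 159
u_9 = 114·159 + 141·188 = 90
u_10 = 114·90 + 141·159 = 167
u_11 = 114·167 + 141·90 = 240
u_12 = 114·240 + 141·167 = 219
u_13 = 114·219 + 141·240 = 182
u_14 = 114·182 + 141·219 = 171
u_15 = 114·171 + 141·182 = 100
u_16 = 114·100 + 141·171 = 183
u_17 = 114·183 + 141·100 = 146
u_18 = 114·146 + 141·183 = 207
u_19 = 114·207 + 141·146 = 152
u_20 = 114·152 + 141·207 = 179
u_21 = 114·179 + 141·152 = 110
u_22 = 114·110 + 141·179 = 147
u_23 = 114·147 + 141·110 = 12
u_24 = 114·12 + 141·147 = 79
u_25 = 114·79 + 141·12 = 202
u_26 = 114·202 + 141·79 = 119
u_27 = 114·119 + 141·202 = 64
u_28 = 114·64 + 141·119 = 11
u_29 = 114·11 + 141·64 = 38
u_30 = 114·38 + 141·11 = 251
u_31 = 114·251 + 141·38 = 180
u_32 = 114·180 + 141·251 = 103
u_33 = 114·103 + 141·180 = 2
u_34 = 114·2 + 141·103 = 159
u_35 = 114·159 + 141·2 = 232
u_36 = 114·232 + 141·159 = 227
u_37 = 114·227 + 141·232 = 222
u_38 = 114·222 + 141·227 = 227
u_39 = 114·227 + 141·222 = 92
u_40 = 114·92 + 141·227 = 255
u_41 = 114·255 + 141·92 = 58
u_42 = 114·58 + 141·255 = 71
u_43 = 114·71 + 141·58 = 144
u_44 = 114·144 + 141·71 = 59
u_45 = 114·59 + 141·144 = 150
u_46 = 114·150 + 141·59 = 75
u_47 = 114·75 + 141·150 = 4
u_48 = 114·4 + 141·75 = 23
u_49 = 114·23 + 141·4 = 114
u_50 = 114·114 + 141·23 = 111
u_51 = 114·111 + 141·114 = 56
u_52 = 114·56 + 141·111 = 19
u_53 = 114·19 + 141·56 = 78
u_54 = 114·78 + 141·19 = 51
u_55 = 114·51 + 141·78 = 172
u_56 = 114·172 + 141·51 = 175
u_57 = 114·175 + 141·172 = 170
u_58 = 114·170 + 141·175 = 23
u_59 = 114·23 + 141·170 = 224
u_60 = 114·224 + 141·23 = 107
u_61 = 114·107 + 141·224 = 6
u_62 = 114·6 + 141·107 = 155
u_63 = 114·155 + 141·6 = 84
u_64 = 114·84 + 141·155 = 199
u_65 = 114·199 + 141·84 = 226
u_66 = 114·226 + 141·199 = 63
u_67 = 114·63 + 141·226 = 136
u_68 = 114·136 + 141·63 = 67
u_69 = 114·67 + 141·136 = 190
u_70 = 114·190 + 141·67 = 131
u_71 = 114·131 + 141·190 = 252
u_72 = 114·252 + 141·131 = 95
u_73 = 114·95 + 141·252 = 26
u_74 = 114·26 + 141·95 = 231
u_75 = 114·231 + 141·26 = 48
u_76 = 114·48 + 141·231 = 155
u_77 = 114·155 + 141·48 = 118
u_78 = 114·118 + 141·155 = 235
u_79 = 114·235 + 141·118 = 164
u_80 = 114·164 + 141·235 = 119
u_81 = 114·119 + 141·164 = 82
u_82 = 114·82 + 141·119 = 15
u_83 = 114·15 + 141·82 = 216
u_84 = 114·216 + 141·15 = 115
u_85 = 114·115 + 141·216 = 46
u_86 = 114·46 + 141·115 = 211
u_87 = 114·211 + 141·46 = 76
u_88 = 114·76 + 141·211 = 15
u_89 = 114·15 + 141·76 = 138
u_90 = 114·138 + 141·15 = 183
u_91 = 114·183 + 141·138 = 128
u_92 = 114·128 + 141·183 = 203
u_93 = 114·203 + 141·128 = 230
u_94 = 114·230 + 141·203 = 59
u_95 = 114·59 + 141·230 = 244
u_96 = 114·244 + 141·59 = 39
u_97 = 114·39 + 141·244 = 194
u_98 = 114·194 + 141·39 = 223
u_99 = 114·223 + 141·194 = 40
u_100 = 114·40 + 141·223 = 163
u_101 = 114·163 + 141·40 = 158
u_102 = 114·158 + 141·163 = 35
u_103 = 114·35 + 141·158 = 156
u_104 = 114·156 + 141·35 = 191
u_105 = 114·191 + 141·156 = 250
u_106 = 114·250 + 141·191 = 135
u_107 = 114·135 + 141·250 = 208
u_108 = 114·208 + 141·135 = 251
u_109 = 114·251 + 141·208 = 86
u_110 = 114·86 + 141·251 = 139
u_111 = 114·139 + 141·86 = 68
u_112 = 114·68 + 141·139 = 215
u_113 = 114·215 + 141·68 = 50
u_114 = 114·50 + 141·215 = 175
u_115 = 114·175 + 141·50 = 120
u_116 = 114·120 + 141·175 = 211
u_117 = 114·211 + 141·120 = 14
u_118 = 114·14 + 141·211 = 115
u_119 = 114·115 + 141·14 = 236
u_120 = 114·236 + 141·115 = 111
u_121 = 114·111 + 141·236 = 106
u_122 = 114·106 + 141·111 = 87
u_123 = 114·87 + 141·106 = 32
u_124 = 114·32 + 141·87 = 43
u_125 = 114·43 + 141·32 = 198
u_126 = 114·198 + 141·43 = 219
u_127 = 114·219 + 141·198 = 148
u_128 = 114·148 + 141·219 = 135
u_129 = 114·135 + 141·148 = 162
u_130 = 114·162 + 141·135 = 127
u_131 = 114·127 + 141·162 = 200
u_132 = 114·200 + 141·127 = 3
u_133 = 114·3 + 141·200 = 126
u_134 = 114·126 + 141·3 = 195
u_135 = 114·195 + 141·126 = 60
u_136 = 114·60 + 141·195 = 31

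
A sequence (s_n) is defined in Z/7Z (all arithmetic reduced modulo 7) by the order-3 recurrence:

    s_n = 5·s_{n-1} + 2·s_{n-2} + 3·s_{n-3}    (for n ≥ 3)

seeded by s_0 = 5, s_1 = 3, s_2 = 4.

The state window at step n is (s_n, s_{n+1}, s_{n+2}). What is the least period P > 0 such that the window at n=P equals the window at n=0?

24

n=0: window = (5, 3, 4)
n=1: window = (3, 4, 6)
n=2: window = (4, 6, 5)
n=3: window = (6, 5, 0)
n=4: window = (5, 0, 0)
n=5: window = (0, 0, 1)
n=6: window = (0, 1, 5)
n=7: window = (1, 5, 6)
n=8: window = (5, 6, 1)
n=9: window = (6, 1, 4)
n=10: window = (1, 4, 5)
n=11: window = (4, 5, 1)
n=12: window = (5, 1, 6)
n=13: window = (1, 6, 5)
n=14: window = (6, 5, 5)
n=15: window = (5, 5, 4)
n=16: window = (5, 4, 3)
n=17: window = (4, 3, 3)
n=18: window = (3, 3, 5)
n=19: window = (3, 5, 5)
n=20: window = (5, 5, 2)
n=21: window = (5, 2, 0)
n=22: window = (2, 0, 5)
n=23: window = (0, 5, 3)
n=24: window = (5, 3, 4)
window at n=24 equals window at n=0 → period = 24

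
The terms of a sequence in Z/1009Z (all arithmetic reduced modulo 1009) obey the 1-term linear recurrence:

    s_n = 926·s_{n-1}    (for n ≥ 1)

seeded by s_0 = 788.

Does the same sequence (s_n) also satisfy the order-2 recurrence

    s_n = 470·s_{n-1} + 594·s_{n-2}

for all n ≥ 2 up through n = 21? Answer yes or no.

Terms s_0..s_21: 788, 181, 112, 794, 692, 77, 672, 728, 116, 462, 1005, 332, 696, 754, 985, 983, 140, 488, 865, 853, 840, 910
n=2: candidate gives 210, actual s_2 = 112 ✗

no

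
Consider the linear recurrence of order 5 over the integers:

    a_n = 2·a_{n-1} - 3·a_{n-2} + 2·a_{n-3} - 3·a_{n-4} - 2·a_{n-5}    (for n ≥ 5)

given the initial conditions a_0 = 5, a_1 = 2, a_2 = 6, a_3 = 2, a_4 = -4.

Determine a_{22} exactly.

-32104

a_5 = 2·-4 + -3·2 + 2·6 + -3·2 + -2·5 = -18
a_6 = 2·-18 + -3·-4 + 2·2 + -3·6 + -2·2 = -42
a_7 = 2·-42 + -3·-18 + 2·-4 + -3·2 + -2·6 = -56
a_8 = 2·-56 + -3·-42 + 2·-18 + -3·-4 + -2·2 = -14
a_9 = 2·-14 + -3·-56 + 2·-42 + -3·-18 + -2·-4 = 118
a_10 = 2·118 + -3·-14 + 2·-56 + -3·-42 + -2·-18 = 328
a_11 = 2·328 + -3·118 + 2·-14 + -3·-56 + -2·-42 = 526
a_12 = 2·526 + -3·328 + 2·118 + -3·-14 + -2·-56 = 458
a_13 = 2·458 + -3·526 + 2·328 + -3·118 + -2·-14 = -332
a_14 = 2·-332 + -3·458 + 2·526 + -3·328 + -2·118 = -2206
a_15 = 2·-2206 + -3·-332 + 2·458 + -3·526 + -2·328 = -4734
a_16 = 2·-4734 + -3·-2206 + 2·-332 + -3·458 + -2·526 = -5940
a_17 = 2·-5940 + -3·-4734 + 2·-2206 + -3·-332 + -2·458 = -2010
a_18 = 2·-2010 + -3·-5940 + 2·-4734 + -3·-2206 + -2·-332 = 11614
a_19 = 2·11614 + -3·-2010 + 2·-5940 + -3·-4734 + -2·-2206 = 35992
a_20 = 2·35992 + -3·11614 + 2·-2010 + -3·-5940 + -2·-4734 = 60410
a_21 = 2·60410 + -3·35992 + 2·11614 + -3·-2010 + -2·-5940 = 53982
a_22 = 2·53982 + -3·60410 + 2·35992 + -3·11614 + -2·-2010 = -32104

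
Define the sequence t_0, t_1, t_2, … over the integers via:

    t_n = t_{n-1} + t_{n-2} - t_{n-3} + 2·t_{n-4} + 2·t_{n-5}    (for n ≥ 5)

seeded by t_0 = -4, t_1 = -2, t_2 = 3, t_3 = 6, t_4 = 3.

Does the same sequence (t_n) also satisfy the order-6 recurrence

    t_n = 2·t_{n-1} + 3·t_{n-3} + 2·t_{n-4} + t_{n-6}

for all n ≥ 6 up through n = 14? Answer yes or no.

no

Terms t_0..t_14: -4, -2, 3, 6, 3, -6, -7, 2, 19, 22, 13, 6, 39, 114, 217
n=6: candidate gives 8, actual t_6 = -7 ✗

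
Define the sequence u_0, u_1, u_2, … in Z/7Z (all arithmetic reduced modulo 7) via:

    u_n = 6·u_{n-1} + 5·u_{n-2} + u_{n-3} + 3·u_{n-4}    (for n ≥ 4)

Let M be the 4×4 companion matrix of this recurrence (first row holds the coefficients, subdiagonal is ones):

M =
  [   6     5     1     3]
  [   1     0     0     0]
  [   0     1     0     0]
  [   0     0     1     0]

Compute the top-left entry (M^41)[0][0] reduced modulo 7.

(M^41)[0][0] is the top entry after applying M 41 times to the unit state (1, 0, 0, 0). Equivalently it is h_{44} for the auxiliary sequence (h_n) obeying the same recurrence with h_3 = 1 and h_i = 0 for 0 ≤ i < 3:
h_4 = 6·1 + 5·0 + 1·0 + 3·0 = 6
h_5 = 6·6 + 5·1 + 1·0 + 3·0 = 6
h_6 = 6·6 + 5·6 + 1·1 + 3·0 = 4
h_7 = 6·4 + 5·6 + 1·6 + 3·1 = 0
h_8 = 6·0 + 5·4 + 1·6 + 3·6 = 2
h_9 = 6·2 + 5·0 + 1·4 + 3·6 = 6
h_10 = 6·6 + 5·2 + 1·0 + 3·4 = 2
h_11 = 6·2 + 5·6 + 1·2 + 3·0 = 2
h_12 = 6·2 + 5·2 + 1·6 + 3·2 = 6
h_13 = 6·6 + 5·2 + 1·2 + 3·6 = 3
h_14 = 6·3 + 5·6 + 1·2 + 3·2 = 0
h_15 = 6·0 + 5·3 + 1·6 + 3·2 = 6
h_16 = 6·6 + 5·0 + 1·3 + 3·6 = 1
h_17 = 6·1 + 5·6 + 1·0 + 3·3 = 3
h_18 = 6·3 + 5·1 + 1·6 + 3·0 = 1
h_19 = 6·1 + 5·3 + 1·1 + 3·6 = 5
h_20 = 6·5 + 5·1 + 1·3 + 3·1 = 6
h_21 = 6·6 + 5·5 + 1·1 + 3·3 = 1
h_22 = 6·1 + 5·6 + 1·5 + 3·1 = 2
h_23 = 6·2 + 5·1 + 1·6 + 3·5 = 3
h_24 = 6·3 + 5·2 + 1·1 + 3·6 = 5
h_25 = 6·5 + 5·3 + 1·2 + 3·1 = 1
h_26 = 6·1 + 5·5 + 1·3 + 3·2 = 5
h_27 = 6·5 + 5·1 + 1·5 + 3·3 = 0
h_28 = 6·0 + 5·5 + 1·1 + 3·5 = 6
h_29 = 6·6 + 5·0 + 1·5 + 3·1 = 2
h_30 = 6·2 + 5·6 + 1·0 + 3·5 = 1
h_31 = 6·1 + 5·2 + 1·6 + 3·0 = 1
h_32 = 6·1 + 5·1 + 1·2 + 3·6 = 3
h_33 = 6·3 + 5·1 + 1·1 + 3·2 = 2
h_34 = 6·2 + 5·3 + 1·1 + 3·1 = 3
h_35 = 6·3 + 5·2 + 1·3 + 3·1 = 6
h_36 = 6·6 + 5·3 + 1·2 + 3·3 = 6
h_37 = 6·6 + 5·6 + 1·3 + 3·2 = 5
h_38 = 6·5 + 5·6 + 1·6 + 3·3 = 5
h_39 = 6·5 + 5·5 + 1·6 + 3·6 = 2
h_40 = 6·2 + 5·5 + 1·5 + 3·6 = 4
h_41 = 6·4 + 5·2 + 1·5 + 3·5 = 5
h_42 = 6·5 + 5·4 + 1·2 + 3·5 = 4
h_43 = 6·4 + 5·5 + 1·4 + 3·2 = 3
h_44 = 6·3 + 5·4 + 1·5 + 3·4 = 6

6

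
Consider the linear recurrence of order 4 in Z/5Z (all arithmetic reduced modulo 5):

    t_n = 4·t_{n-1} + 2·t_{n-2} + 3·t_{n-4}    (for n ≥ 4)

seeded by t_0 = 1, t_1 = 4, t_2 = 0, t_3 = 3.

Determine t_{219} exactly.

3

t_4 = 4·3 + 2·0 + 0·4 + 3·1 = 0
t_5 = 4·0 + 2·3 + 0·0 + 3·4 = 3
t_6 = 4·3 + 2·0 + 0·3 + 3·0 = 2
t_7 = 4·2 + 2·3 + 0·0 + 3·3 = 3
t_8 = 4·3 + 2·2 + 0·3 + 3·0 = 1
t_9 = 4·1 + 2·3 + 0·2 + 3·3 = 4
Continuing the recurrence:
  t_10 = 4;  t_11 = 3;  t_12 = 3;  t_13 = 0;  t_14 = 3;  t_15 = 1
  t_16 = 4;  t_17 = 3;  t_18 = 4;  t_19 = 0;  t_20 = 0;  t_21 = 4
  t_22 = 3;  t_23 = 0;  t_24 = 1;  t_25 = 1;  t_26 = 0;  t_27 = 2
  t_28 = 1;  t_29 = 1;  t_30 = 1;  t_31 = 2;  t_32 = 3;  t_33 = 4
  t_34 = 0;  t_35 = 4;  t_36 = 0;  t_37 = 0;  t_38 = 0;  t_39 = 2
  t_40 = 3;  t_41 = 1;  t_42 = 0;  t_43 = 3;  t_44 = 1;  t_45 = 3
  t_46 = 4;  t_47 = 1;  t_48 = 0;  t_49 = 1;  t_50 = 1;  t_51 = 4
  t_52 = 3;  t_53 = 3;  t_54 = 1;  t_55 = 2;  t_56 = 4;  t_57 = 4
  t_58 = 2;  t_59 = 2;  t_60 = 4;  t_61 = 2;  t_62 = 2;  t_63 = 3
  t_64 = 3;  t_65 = 4;  t_66 = 3;  t_67 = 4;  t_68 = 1;  t_69 = 4
  t_70 = 2;  t_71 = 3;  t_72 = 4;  t_73 = 4;  t_74 = 0;  t_75 = 2
  t_76 = 0;  t_77 = 1;  t_78 = 4;  t_79 = 4;  t_80 = 4;  t_81 = 2
  t_82 = 3;  t_83 = 3;  t_84 = 0;  t_85 = 2;  t_86 = 2;  t_87 = 1
  t_88 = 3;  t_89 = 0;  t_90 = 2;  t_91 = 1;  t_92 = 2;  t_93 = 0
  t_94 = 0;  t_95 = 3;  t_96 = 3;  t_97 = 3;  t_98 = 3;  t_99 = 2
  t_100 = 3;  t_101 = 0;  t_102 = 0;  t_103 = 1;  t_104 = 3;  t_105 = 4
  t_106 = 2;  t_107 = 4;  t_108 = 4;  t_109 = 1;  t_110 = 3;  t_111 = 1
  t_112 = 2;  t_113 = 3;  t_114 = 0;  t_115 = 4;  t_116 = 2;  t_117 = 0
  t_118 = 4;  t_119 = 3;  t_120 = 1;  t_121 = 0;  t_122 = 4;  t_123 = 0
  t_124 = 1;  t_125 = 4;  t_126 = 0;  t_127 = 3;  t_128 = 0;  t_129 = 3
  t_130 = 2;  t_131 = 3;  t_132 = 1;  t_133 = 4;  t_134 = 4;  t_135 = 3
  t_136 = 3;  t_137 = 0;  t_138 = 3;  t_139 = 1;  t_140 = 4;  t_141 = 3
  t_142 = 4;  t_143 = 0;  t_144 = 0;  t_145 = 4;  t_146 = 3;  t_147 = 0
  t_148 = 1;  t_149 = 1;  t_150 = 0;  t_151 = 2;  t_152 = 1;  t_153 = 1
  t_154 = 1;  t_155 = 2;  t_156 = 3;  t_157 = 4;  t_158 = 0;  t_159 = 4
  t_160 = 0;  t_161 = 0;  t_162 = 0;  t_163 = 2;  t_164 = 3;  t_165 = 1
  t_166 = 0;  t_167 = 3;  t_168 = 1;  t_169 = 3;  t_170 = 4;  t_171 = 1
  t_172 = 0;  t_173 = 1;  t_174 = 1;  t_175 = 4;  t_176 = 3;  t_177 = 3
  t_178 = 1;  t_179 = 2;  t_180 = 4;  t_181 = 4;  t_182 = 2;  t_183 = 2
  t_184 = 4;  t_185 = 2;  t_186 = 2;  t_187 = 3;  t_188 = 3;  t_189 = 4
  t_190 = 3;  t_191 = 4;  t_192 = 1;  t_193 = 4;  t_194 = 2;  t_195 = 3
  t_196 = 4;  t_197 = 4;  t_198 = 0;  t_199 = 2;  t_200 = 0;  t_201 = 1
  t_202 = 4;  t_203 = 4;  t_204 = 4;  t_205 = 2;  t_206 = 3;  t_207 = 3
  t_208 = 0;  t_209 = 2;  t_210 = 2;  t_211 = 1;  t_212 = 3;  t_213 = 0
  t_214 = 2;  t_215 = 1;  t_216 = 2;  t_217 = 0
t_218 = 4·0 + 2·2 + 0·1 + 3·2 = 0
t_219 = 4·0 + 2·0 + 0·2 + 3·1 = 3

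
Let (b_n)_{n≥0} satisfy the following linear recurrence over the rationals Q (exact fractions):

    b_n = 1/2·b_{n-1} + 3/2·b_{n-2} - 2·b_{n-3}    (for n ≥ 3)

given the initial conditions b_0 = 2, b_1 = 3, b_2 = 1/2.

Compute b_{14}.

b_3 = 1/2·1/2 + 3/2·3 + -2·2 = 3/4
b_4 = 1/2·3/4 + 3/2·1/2 + -2·3 = -39/8
b_5 = 1/2·-39/8 + 3/2·3/4 + -2·1/2 = -37/16
b_6 = 1/2·-37/16 + 3/2·-39/8 + -2·3/4 = -319/32
b_7 = 1/2·-319/32 + 3/2·-37/16 + -2·-39/8 = 83/64
b_8 = 1/2·83/64 + 3/2·-319/32 + -2·-37/16 = -1239/128
b_9 = 1/2·-1239/128 + 3/2·83/64 + -2·-319/32 = 4363/256
b_10 = 1/2·4363/256 + 3/2·-1239/128 + -2·83/64 = -4399/512
b_11 = 1/2·-4399/512 + 3/2·4363/256 + -2·-1239/128 = 41603/1024
b_12 = 1/2·41603/1024 + 3/2·-4399/512 + -2·4363/256 = -54599/2048
b_13 = 1/2·-54599/2048 + 3/2·41603/1024 + -2·-4399/512 = 265403/4096
b_14 = 1/2·265403/4096 + 3/2·-54599/2048 + -2·41603/1024 = -727839/8192

-727839/8192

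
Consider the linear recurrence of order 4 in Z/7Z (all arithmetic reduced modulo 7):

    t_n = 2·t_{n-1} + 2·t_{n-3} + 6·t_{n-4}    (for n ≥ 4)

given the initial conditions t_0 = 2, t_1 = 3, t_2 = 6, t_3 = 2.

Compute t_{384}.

t_4 = 2·2 + 0·6 + 2·3 + 6·2 = 1
t_5 = 2·1 + 0·2 + 2·6 + 6·3 = 4
t_6 = 2·4 + 0·1 + 2·2 + 6·6 = 6
t_7 = 2·6 + 0·4 + 2·1 + 6·2 = 5
t_8 = 2·5 + 0·6 + 2·4 + 6·1 = 3
t_9 = 2·3 + 0·5 + 2·6 + 6·4 = 0
t_10 = 2·0 + 0·3 + 2·5 + 6·6 = 4
t_11 = 2·4 + 0·0 + 2·3 + 6·5 = 2
t_12 = 2·2 + 0·4 + 2·0 + 6·3 = 1
t_13 = 2·1 + 0·2 + 2·4 + 6·0 = 3
t_14 = 2·3 + 0·1 + 2·2 + 6·4 = 6
t_15 = 2·6 + 0·3 + 2·1 + 6·2 = 5
t_16 = 2·5 + 0·6 + 2·3 + 6·1 = 1
t_17 = 2·1 + 0·5 + 2·6 + 6·3 = 4
t_18 = 2·4 + 0·1 + 2·5 + 6·6 = 5
t_19 = 2·5 + 0·4 + 2·1 + 6·5 = 0
t_20 = 2·0 + 0·5 + 2·4 + 6·1 = 0
t_21 = 2·0 + 0·0 + 2·5 + 6·4 = 6
t_22 = 2·6 + 0·0 + 2·0 + 6·5 = 0
t_23 = 2·0 + 0·6 + 2·0 + 6·0 = 0
t_24 = 2·0 + 0·0 + 2·6 + 6·0 = 5
t_25 = 2·5 + 0·0 + 2·0 + 6·6 = 4
t_26 = 2·4 + 0·5 + 2·0 + 6·0 = 1
t_27 = 2·1 + 0·4 + 2·5 + 6·0 = 5
t_28 = 2·5 + 0·1 + 2·4 + 6·5 = 6
t_29 = 2·6 + 0·5 + 2·1 + 6·4 = 3
t_30 = 2·3 + 0·6 + 2·5 + 6·1 = 1
t_31 = 2·1 + 0·3 + 2·6 + 6·5 = 2
t_32 = 2·2 + 0·1 + 2·3 + 6·6 = 4
t_33 = 2·4 + 0·2 + 2·1 + 6·3 = 0
t_34 = 2·0 + 0·4 + 2·2 + 6·1 = 3
t_35 = 2·3 + 0·0 + 2·4 + 6·2 = 5
t_36 = 2·5 + 0·3 + 2·0 + 6·4 = 6
t_37 = 2·6 + 0·5 + 2·3 + 6·0 = 4
t_38 = 2·4 + 0·6 + 2·5 + 6·3 = 1
t_39 = 2·1 + 0·4 + 2·6 + 6·5 = 2
t_40 = 2·2 + 0·1 + 2·4 + 6·6 = 6
t_41 = 2·6 + 0·2 + 2·1 + 6·4 = 3
t_42 = 2·3 + 0·6 + 2·2 + 6·1 = 2
t_43 = 2·2 + 0·3 + 2·6 + 6·2 = 0
t_44 = 2·0 + 0·2 + 2·3 + 6·6 = 0
t_45 = 2·0 + 0·0 + 2·2 + 6·3 = 1
t_46 = 2·1 + 0·0 + 2·0 + 6·2 = 0
t_47 = 2·0 + 0·1 + 2·0 + 6·0 = 0
t_48 = 2·0 + 0·0 + 2·1 + 6·0 = 2
t_49 = 2·2 + 0·0 + 2·0 + 6·1 = 3
t_50 = 2·3 + 0·2 + 2·0 + 6·0 = 6
t_51 = 2·6 + 0·3 + 2·2 + 6·0 = 2
(t_48, t_49, t_50, t_51) = (2, 3, 6, 2) = (t_0, t_1, t_2, t_3), so the sequence has period 48.
384 ≡ 0 (mod 48), hence t_384 = t_0 = 2.

2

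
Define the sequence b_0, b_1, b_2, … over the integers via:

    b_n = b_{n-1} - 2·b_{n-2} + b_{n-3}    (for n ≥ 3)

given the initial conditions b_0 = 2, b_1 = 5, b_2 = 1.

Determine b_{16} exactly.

-199

b_3 = 1·1 + -2·5 + 1·2 = -7
b_4 = 1·-7 + -2·1 + 1·5 = -4
b_5 = 1·-4 + -2·-7 + 1·1 = 11
b_6 = 1·11 + -2·-4 + 1·-7 = 12
b_7 = 1·12 + -2·11 + 1·-4 = -14
b_8 = 1·-14 + -2·12 + 1·11 = -27
b_9 = 1·-27 + -2·-14 + 1·12 = 13
b_10 = 1·13 + -2·-27 + 1·-14 = 53
b_11 = 1·53 + -2·13 + 1·-27 = 0
b_12 = 1·0 + -2·53 + 1·13 = -93
b_13 = 1·-93 + -2·0 + 1·53 = -40
b_14 = 1·-40 + -2·-93 + 1·0 = 146
b_15 = 1·146 + -2·-40 + 1·-93 = 133
b_16 = 1·133 + -2·146 + 1·-40 = -199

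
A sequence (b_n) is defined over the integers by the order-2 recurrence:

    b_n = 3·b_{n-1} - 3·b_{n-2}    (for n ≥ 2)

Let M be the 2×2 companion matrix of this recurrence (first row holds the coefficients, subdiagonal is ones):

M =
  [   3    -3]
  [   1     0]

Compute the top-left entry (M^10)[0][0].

(M^10)[0][0] is the top entry after applying M 10 times to the unit state (1, 0). Equivalently it is h_{11} for the auxiliary sequence (h_n) obeying the same recurrence with h_1 = 1 and h_i = 0 for 0 ≤ i < 1:
h_2 = 3·1 + -3·0 = 3
h_3 = 3·3 + -3·1 = 6
h_4 = 3·6 + -3·3 = 9
h_5 = 3·9 + -3·6 = 9
h_6 = 3·9 + -3·9 = 0
h_7 = 3·0 + -3·9 = -27
h_8 = 3·-27 + -3·0 = -81
h_9 = 3·-81 + -3·-27 = -162
h_10 = 3·-162 + -3·-81 = -243
h_11 = 3·-243 + -3·-162 = -243

-243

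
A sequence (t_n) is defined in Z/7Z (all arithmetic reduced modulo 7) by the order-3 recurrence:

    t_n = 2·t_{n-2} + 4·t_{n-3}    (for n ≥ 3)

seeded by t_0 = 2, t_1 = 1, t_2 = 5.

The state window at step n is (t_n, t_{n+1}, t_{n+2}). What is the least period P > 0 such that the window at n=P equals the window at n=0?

n=0: window = (2, 1, 5)
n=1: window = (1, 5, 3)
n=2: window = (5, 3, 0)
n=3: window = (3, 0, 5)
n=4: window = (0, 5, 5)
n=5: window = (5, 5, 3)
n=6: window = (5, 3, 2)
n=7: window = (3, 2, 5)
n=8: window = (2, 5, 2)
n=9: window = (5, 2, 4)
n=10: window = (2, 4, 3)
n=11: window = (4, 3, 2)
n=12: window = (3, 2, 1)
n=13: window = (2, 1, 2)
n=14: window = (1, 2, 3)
n=15: window = (2, 3, 1)
n=16: window = (3, 1, 0)
n=17: window = (1, 0, 0)
n=18: window = (0, 0, 4)
n=19: window = (0, 4, 0)
n=20: window = (4, 0, 1)
n=21: window = (0, 1, 2)
n=22: window = (1, 2, 2)
n=23: window = (2, 2, 1)
n=24: window = (2, 1, 5)
window at n=24 equals window at n=0 → period = 24

24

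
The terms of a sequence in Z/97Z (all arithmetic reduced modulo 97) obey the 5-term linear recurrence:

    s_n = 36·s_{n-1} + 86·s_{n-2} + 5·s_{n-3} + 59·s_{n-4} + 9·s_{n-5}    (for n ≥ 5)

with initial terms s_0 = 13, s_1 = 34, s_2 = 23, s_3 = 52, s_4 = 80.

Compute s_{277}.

s_5 = 36·80 + 86·52 + 5·23 + 59·34 + 9·13 = 84
s_6 = 36·84 + 86·80 + 5·52 + 59·23 + 9·34 = 90
s_7 = 36·90 + 86·84 + 5·80 + 59·52 + 9·23 = 74
s_8 = 36·74 + 86·90 + 5·84 + 59·80 + 9·52 = 7
s_9 = 36·7 + 86·74 + 5·90 + 59·84 + 9·80 = 35
s_10 = 36·35 + 86·7 + 5·74 + 59·90 + 9·84 = 53
Continuing the recurrence:
  s_11 = 41;  s_12 = 13;  s_13 = 82;  s_14 = 54;  s_15 = 26;  s_16 = 45
  s_17 = 60;  s_18 = 93;  s_19 = 83;  s_20 = 13;  s_21 = 85;  s_22 = 47
  s_23 = 57;  s_24 = 79;  s_25 = 18;  s_26 = 13;  s_27 = 86;  s_28 = 69
  s_29 = 78;  s_30 = 13;  s_31 = 5;  s_32 = 34;  s_33 = 55;  s_34 = 93
  s_35 = 27;  s_36 = 44;  s_37 = 65;  s_38 = 19;  s_39 = 0;  s_40 = 45
  s_41 = 29;  s_42 = 24;  s_43 = 68;  s_44 = 37;  s_45 = 7;  s_46 = 19
  s_47 = 73;  s_48 = 11;  s_49 = 46;  s_50 = 77;  s_51 = 9;  s_52 = 43
  s_53 = 88;  s_54 = 34;  s_55 = 46;  s_56 = 72;  s_57 = 75;  s_58 = 86
  s_59 = 25;  s_60 = 44;  s_61 = 22;  s_62 = 71;  s_63 = 30;  s_64 = 29
  s_65 = 47;  s_66 = 90;  s_67 = 39;  s_68 = 11;  s_69 = 56;  s_70 = 63
  s_71 = 65;  s_72 = 17;  s_73 = 26;  s_74 = 57;  s_75 = 45;  s_76 = 92
  s_77 = 36;  s_78 = 32;  s_79 = 19;  s_80 = 40;  s_81 = 75;  s_82 = 8
  s_83 = 5;  s_84 = 88;  s_85 = 81;  s_86 = 16;  s_87 = 7;  s_88 = 92
  s_89 = 59;  s_90 = 7;  s_91 = 38;  s_92 = 93;  s_93 = 96;  s_94 = 75
  s_95 = 49;  s_96 = 70;  s_97 = 30;  s_98 = 24;  s_99 = 85;  s_100 = 48
  s_101 = 15;  s_102 = 86;  s_103 = 60;  s_104 = 36;  s_105 = 55;  s_106 = 12
  s_107 = 53;  s_108 = 59;  s_109 = 29;  s_110 = 20;  s_111 = 51;  s_112 = 93
  s_113 = 85;  s_114 = 47;  s_115 = 46;  s_116 = 41;  s_117 = 73;  s_118 = 28
  s_119 = 55;  s_120 = 20;  s_121 = 81;  s_122 = 42;  s_123 = 47;  s_124 = 12
  s_125 = 40;  s_126 = 94;  s_127 = 44;  s_128 = 38;  s_129 = 39;  s_130 = 31
  s_131 = 51;  s_132 = 60;  s_133 = 32;  s_134 = 17;  s_135 = 65;  s_136 = 7
  s_137 = 13;  s_138 = 67;  s_139 = 84;  s_140 = 52;  s_141 = 76;  s_142 = 58
  s_143 = 87;  s_144 = 5;  s_145 = 3;  s_146 = 35;  s_147 = 20;  s_148 = 70
  s_149 = 78;  s_150 = 59;  s_151 = 7;  s_152 = 35;  s_153 = 17;  s_154 = 80
  s_155 = 29;  s_156 = 49;  s_157 = 59;  s_158 = 7;  s_159 = 48;  s_160 = 54
  s_161 = 38;  s_162 = 18;  s_163 = 0;  s_164 = 21;  s_165 = 82;  s_166 = 51
  s_167 = 37;  s_168 = 92;  s_169 = 39;  s_170 = 56;  s_171 = 33;  s_172 = 29
  s_173 = 16;  s_174 = 3;  s_175 = 6;  s_176 = 40;  s_177 = 72;  s_178 = 78
  s_179 = 75;  s_180 = 57;  s_181 = 17;  s_182 = 81;  s_183 = 90;  s_184 = 70
  s_185 = 56;  s_186 = 32;  s_187 = 38;  s_188 = 28;  s_189 = 28;  s_190 = 81
  s_191 = 40;  s_192 = 64;  s_193 = 2;  s_194 = 40;  s_195 = 74;  s_196 = 65
  s_197 = 92;  s_198 = 10;  s_199 = 34;  s_200 = 61;  s_201 = 28;  s_202 = 82
  s_203 = 1;  s_204 = 75;  s_205 = 62;  s_206 = 3;  s_207 = 16;  s_208 = 49
  s_209 = 19;  s_210 = 87;  s_211 = 65;  s_212 = 51;  s_213 = 14;  s_214 = 43
  s_215 = 59;  s_216 = 77;  s_217 = 34;  s_218 = 37;  s_219 = 70;  s_220 = 82
  s_221 = 22;  s_222 = 13;  s_223 = 55;  s_224 = 43;  s_225 = 37;  s_226 = 62
  s_227 = 67;  s_228 = 0;  s_229 = 9;  s_230 = 91;  s_231 = 25;  s_232 = 62
  s_233 = 33;  s_234 = 67;  s_235 = 94;  s_236 = 2;  s_237 = 35;  s_238 = 41
  s_239 = 72;  s_240 = 79;  s_241 = 72;  s_242 = 64;  s_243 = 25;  s_244 = 45
  s_245 = 28;  s_246 = 18;  s_247 = 94;  s_248 = 95;  s_249 = 71;  s_250 = 94
  s_251 = 56;  s_252 = 28;  s_253 = 86;  s_254 = 38;  s_255 = 56;  s_256 = 13
  s_257 = 33;  s_258 = 73;  s_259 = 59;  s_260 = 41;  s_261 = 55;  s_262 = 26
  s_263 = 18;  s_264 = 95;  s_265 = 79;  s_266 = 38;  s_267 = 39;  s_268 = 67
  s_269 = 26;  s_270 = 49;  s_271 = 91;  s_272 = 90;  s_273 = 62;  s_274 = 69
  s_275 = 11
s_276 = 36·11 + 86·69 + 5·62 + 59·90 + 9·91 = 62
s_277 = 36·62 + 86·11 + 5·69 + 59·62 + 9·90 = 37

37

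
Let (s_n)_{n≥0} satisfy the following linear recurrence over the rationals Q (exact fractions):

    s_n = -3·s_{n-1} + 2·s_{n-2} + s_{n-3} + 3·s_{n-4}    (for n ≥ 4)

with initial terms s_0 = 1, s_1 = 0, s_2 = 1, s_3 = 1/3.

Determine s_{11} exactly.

-68819/3

s_4 = -3·1/3 + 2·1 + 1·0 + 3·1 = 4
s_5 = -3·4 + 2·1/3 + 1·1 + 3·0 = -31/3
s_6 = -3·-31/3 + 2·4 + 1·1/3 + 3·1 = 127/3
s_7 = -3·127/3 + 2·-31/3 + 1·4 + 3·1/3 = -428/3
s_8 = -3·-428/3 + 2·127/3 + 1·-31/3 + 3·4 = 1543/3
s_9 = -3·1543/3 + 2·-428/3 + 1·127/3 + 3·-31/3 = -1817
s_10 = -3·-1817 + 2·1543/3 + 1·-428/3 + 3·127/3 = 6464
s_11 = -3·6464 + 2·-1817 + 1·1543/3 + 3·-428/3 = -68819/3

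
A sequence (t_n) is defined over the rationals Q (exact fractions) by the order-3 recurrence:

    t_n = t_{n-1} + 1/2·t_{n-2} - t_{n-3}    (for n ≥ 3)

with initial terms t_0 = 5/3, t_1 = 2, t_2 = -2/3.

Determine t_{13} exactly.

t_3 = 1·-2/3 + 1/2·2 + -1·5/3 = -4/3
t_4 = 1·-4/3 + 1/2·-2/3 + -1·2 = -11/3
t_5 = 1·-11/3 + 1/2·-4/3 + -1·-2/3 = -11/3
t_6 = 1·-11/3 + 1/2·-11/3 + -1·-4/3 = -25/6
t_7 = 1·-25/6 + 1/2·-11/3 + -1·-11/3 = -7/3
t_8 = 1·-7/3 + 1/2·-25/6 + -1·-11/3 = -3/4
t_9 = 1·-3/4 + 1/2·-7/3 + -1·-25/6 = 9/4
t_10 = 1·9/4 + 1/2·-3/4 + -1·-7/3 = 101/24
t_11 = 1·101/24 + 1/2·9/4 + -1·-3/4 = 73/12
t_12 = 1·73/12 + 1/2·101/24 + -1·9/4 = 95/16
t_13 = 1·95/16 + 1/2·73/12 + -1·101/24 = 229/48

229/48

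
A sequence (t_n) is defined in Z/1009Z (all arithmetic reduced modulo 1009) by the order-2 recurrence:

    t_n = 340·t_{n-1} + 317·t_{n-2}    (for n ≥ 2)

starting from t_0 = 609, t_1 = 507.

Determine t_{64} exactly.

735

t_2 = 340·507 + 317·609 = 175
t_3 = 340·175 + 317·507 = 257
t_4 = 340·257 + 317·175 = 586
t_5 = 340·586 + 317·257 = 207
t_6 = 340·207 + 317·586 = 865
t_7 = 340·865 + 317·207 = 515
t_8 = 340·515 + 317·865 = 300
t_9 = 340·300 + 317·515 = 897
t_10 = 340·897 + 317·300 = 516
t_11 = 340·516 + 317·897 = 694
t_12 = 340·694 + 317·516 = 977
t_13 = 340·977 + 317·694 = 255
t_14 = 340·255 + 317·977 = 881
t_15 = 340·881 + 317·255 = 991
t_16 = 340·991 + 317·881 = 727
t_17 = 340·727 + 317·991 = 323
t_18 = 340·323 + 317·727 = 246
t_19 = 340·246 + 317·323 = 375
t_20 = 340·375 + 317·246 = 655
t_21 = 340·655 + 317·375 = 533
t_22 = 340·533 + 317·655 = 390
t_23 = 340·390 + 317·533 = 879
t_24 = 340·879 + 317·390 = 728
t_25 = 340·728 + 317·879 = 474
t_26 = 340·474 + 317·728 = 444
t_27 = 340·444 + 317·474 = 536
t_28 = 340·536 + 317·444 = 108
t_29 = 340·108 + 317·536 = 796
t_30 = 340·796 + 317·108 = 158
t_31 = 340·158 + 317·796 = 325
t_32 = 340·325 + 317·158 = 155
t_33 = 340·155 + 317·325 = 339
t_34 = 340·339 + 317·155 = 937
t_35 = 340·937 + 317·339 = 245
t_36 = 340·245 + 317·937 = 945
t_37 = 340·945 + 317·245 = 410
t_38 = 340·410 + 317·945 = 50
t_39 = 340·50 + 317·410 = 665
t_40 = 340·665 + 317·50 = 799
t_41 = 340·799 + 317·665 = 163
t_42 = 340·163 + 317·799 = 958
t_43 = 340·958 + 317·163 = 25
t_44 = 340·25 + 317·958 = 405
t_45 = 340·405 + 317·25 = 329
t_46 = 340·329 + 317·405 = 103
t_47 = 340·103 + 317·329 = 71
t_48 = 340·71 + 317·103 = 287
t_49 = 340·287 + 317·71 = 16
t_50 = 340·16 + 317·287 = 564
t_51 = 340·564 + 317·16 = 77
t_52 = 340·77 + 317·564 = 141
t_53 = 340·141 + 317·77 = 710
t_54 = 340·710 + 317·141 = 550
t_55 = 340·550 + 317·710 = 398
t_56 = 340·398 + 317·550 = 916
t_57 = 340·916 + 317·398 = 709
t_58 = 340·709 + 317·916 = 698
t_59 = 340·698 + 317·709 = 960
t_60 = 340·960 + 317·698 = 788
t_61 = 340·788 + 317·960 = 137
t_62 = 340·137 + 317·788 = 739
t_63 = 340·739 + 317·137 = 61
t_64 = 340·61 + 317·739 = 735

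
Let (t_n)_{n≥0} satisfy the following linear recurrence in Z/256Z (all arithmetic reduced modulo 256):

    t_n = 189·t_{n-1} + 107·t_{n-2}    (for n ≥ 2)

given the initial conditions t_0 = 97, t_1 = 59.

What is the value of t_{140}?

194

t_2 = 189·59 + 107·97 = 26
t_3 = 189·26 + 107·59 = 219
t_4 = 189·219 + 107·26 = 141
t_5 = 189·141 + 107·219 = 162
t_6 = 189·162 + 107·141 = 137
t_7 = 189·137 + 107·162 = 219
t_8 = 189·219 + 107·137 = 242
t_9 = 189·242 + 107·219 = 51
t_10 = 189·51 + 107·242 = 205
t_11 = 189·205 + 107·51 = 170
t_12 = 189·170 + 107·205 = 49
t_13 = 189·49 + 107·170 = 59
t_14 = 189·59 + 107·49 = 10
t_15 = 189·10 + 107·59 = 11
t_16 = 189·11 + 107·10 = 77
t_17 = 189·77 + 107·11 = 114
t_18 = 189·114 + 107·77 = 89
t_19 = 189·89 + 107·114 = 91
t_20 = 189·91 + 107·89 = 98
t_21 = 189·98 + 107·91 = 99
t_22 = 189·99 + 107·98 = 13
t_23 = 189·13 + 107·99 = 250
t_24 = 189·250 + 107·13 = 1
t_25 = 189·1 + 107·250 = 59
t_26 = 189·59 + 107·1 = 250
t_27 = 189·250 + 107·59 = 59
t_28 = 189·59 + 107·250 = 13
t_29 = 189·13 + 107·59 = 66
t_30 = 189·66 + 107·13 = 41
t_31 = 189·41 + 107·66 = 219
t_32 = 189·219 + 107·41 = 210
t_33 = 189·210 + 107·219 = 147
t_34 = 189·147 + 107·210 = 77
t_35 = 189·77 + 107·147 = 74
t_36 = 189·74 + 107·77 = 209
t_37 = 189·209 + 107·74 = 59
t_38 = 189·59 + 107·209 = 234
t_39 = 189·234 + 107·59 = 107
t_40 = 189·107 + 107·234 = 205
t_41 = 189·205 + 107·107 = 18
t_42 = 189·18 + 107·205 = 249
t_43 = 189·249 + 107·18 = 91
t_44 = 189·91 + 107·249 = 66
t_45 = 189·66 + 107·91 = 195
t_46 = 189·195 + 107·66 = 141
t_47 = 189·141 + 107·195 = 154
t_48 = 189·154 + 107·141 = 161
t_49 = 189·161 + 107·154 = 59
t_50 = 189·59 + 107·161 = 218
t_51 = 189·218 + 107·59 = 155
t_52 = 189·155 + 107·218 = 141
t_53 = 189·141 + 107·155 = 226
t_54 = 189·226 + 107·141 = 201
t_55 = 189·201 + 107·226 = 219
t_56 = 189·219 + 107·201 = 178
t_57 = 189·178 + 107·219 = 243
t_58 = 189·243 + 107·178 = 205
t_59 = 189·205 + 107·243 = 234
t_60 = 189·234 + 107·205 = 113
t_61 = 189·113 + 107·234 = 59
t_62 = 189·59 + 107·113 = 202
t_63 = 189·202 + 107·59 = 203
t_64 = 189·203 + 107·202 = 77
t_65 = 189·77 + 107·203 = 178
t_66 = 189·178 + 107·77 = 153
t_67 = 189·153 + 107·178 = 91
t_68 = 189·91 + 107·153 = 34
t_69 = 189·34 + 107·91 = 35
t_70 = 189·35 + 107·34 = 13
t_71 = 189·13 + 107·35 = 58
t_72 = 189·58 + 107·13 = 65
t_73 = 189·65 + 107·58 = 59
t_74 = 189·59 + 107·65 = 186
t_75 = 189·186 + 107·59 = 251
t_76 = 189·251 + 107·186 = 13
t_77 = 189·13 + 107·251 = 130
t_78 = 189·130 + 107·13 = 105
t_79 = 189·105 + 107·130 = 219
t_80 = 189·219 + 107·105 = 146
t_81 = 189·146 + 107·219 = 83
t_82 = 189·83 + 107·146 = 77
t_83 = 189·77 + 107·83 = 138
t_84 = 189·138 + 107·77 = 17
t_85 = 189·17 + 107·138 = 59
t_86 = 189·59 + 107·17 = 170
t_87 = 189·170 + 107·59 = 43
t_88 = 189·43 + 107·170 = 205
t_89 = 189·205 + 107·43 = 82
t_90 = 189·82 + 107·205 = 57
t_91 = 189·57 + 107·82 = 91
t_92 = 189·91 + 107·57 = 2
t_93 = 189·2 + 107·91 = 131
t_94 = 189·131 + 107·2 = 141
t_95 = 189·141 + 107·131 = 218
t_96 = 189·218 + 107·141 = 225
t_97 = 189·225 + 107·218 = 59
t_98 = 189·59 + 107·225 = 154
t_99 = 189·154 + 107·59 = 91
t_100 = 189·91 + 107·154 = 141
t_101 = 189·141 + 107·91 = 34
t_102 = 189·34 + 107·141 = 9
t_103 = 189·9 + 107·34 = 219
t_104 = 189·219 + 107·9 = 114
t_105 = 189·114 + 107·219 = 179
t_106 = 189·179 + 107·114 = 205
t_107 = 189·205 + 107·179 = 42
t_108 = 189·42 + 107·205 = 177
t_109 = 189·177 + 107·42 = 59
t_110 = 189·59 + 107·177 = 138
t_111 = 189·138 + 107·59 = 139
t_112 = 189·139 + 107·138 = 77
t_113 = 189·77 + 107·139 = 242
t_114 = 189·242 + 107·77 = 217
t_115 = 189·217 + 107·242 = 91
t_116 = 189·91 + 107·217 = 226
t_117 = 189·226 + 107·91 = 227
t_118 = 189·227 + 107·226 = 13
t_119 = 189·13 + 107·227 = 122
t_120 = 189·122 + 107·13 = 129
t_121 = 189·129 + 107·122 = 59
t_122 = 189·59 + 107·129 = 122
t_123 = 189·122 + 107·59 = 187
t_124 = 189·187 + 107·122 = 13
t_125 = 189·13 + 107·187 = 194
t_126 = 189·194 + 107·13 = 169
t_127 = 189·169 + 107·194 = 219
t_128 = 189·219 + 107·169 = 82
t_129 = 189·82 + 107·219 = 19
t_130 = 189·19 + 107·82 = 77
t_131 = 189·77 + 107·19 = 202
t_132 = 189·202 + 107·77 = 81
t_133 = 189·81 + 107·202 = 59
t_134 = 189·59 + 107·81 = 106
t_135 = 189·106 + 107·59 = 235
t_136 = 189·235 + 107·106 = 205
t_137 = 189·205 + 107·235 = 146
t_138 = 189·146 + 107·205 = 121
t_139 = 189·121 + 107·146 = 91
t_140 = 189·91 + 107·121 = 194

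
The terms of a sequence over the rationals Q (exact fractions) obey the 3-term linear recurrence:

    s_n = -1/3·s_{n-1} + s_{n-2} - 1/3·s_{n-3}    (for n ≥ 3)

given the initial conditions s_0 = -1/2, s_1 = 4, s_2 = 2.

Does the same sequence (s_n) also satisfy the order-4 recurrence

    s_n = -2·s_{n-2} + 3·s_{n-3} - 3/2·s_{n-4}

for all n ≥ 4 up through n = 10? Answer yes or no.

no

Terms s_0..s_10: -1/2, 4, 2, 7/2, -1/2, 3, -8/3, 73/18, -271/54, 536/81, -2084/243
n=4: candidate gives 35/4, actual s_4 = -1/2 ✗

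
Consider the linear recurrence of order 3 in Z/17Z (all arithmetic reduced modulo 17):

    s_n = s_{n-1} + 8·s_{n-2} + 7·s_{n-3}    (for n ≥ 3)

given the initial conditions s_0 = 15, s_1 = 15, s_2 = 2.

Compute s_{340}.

s_3 = 1·2 + 8·15 + 7·15 = 6
s_4 = 1·6 + 8·2 + 7·15 = 8
s_5 = 1·8 + 8·6 + 7·2 = 2
s_6 = 1·2 + 8·8 + 7·6 = 6
s_7 = 1·6 + 8·2 + 7·8 = 10
s_8 = 1·10 + 8·6 + 7·2 = 4
Continuing the recurrence:
  s_9 = 7;  s_10 = 7;  s_11 = 6;  s_12 = 9;  s_13 = 4;  s_14 = 16
  s_15 = 9;  s_16 = 12;  s_17 = 9;  s_18 = 15;  s_19 = 1;  s_20 = 14
  s_21 = 8;  s_22 = 8;  s_23 = 0;  s_24 = 1;  s_25 = 6;  s_26 = 14
  s_27 = 1;  s_28 = 2;  s_29 = 6;  s_30 = 12;  s_31 = 6;  s_32 = 8
  s_33 = 4;  s_34 = 8;  s_35 = 11;  s_36 = 1;  s_37 = 9;  s_38 = 9
  s_39 = 3;  s_40 = 2;  s_41 = 4;  s_42 = 7;  s_43 = 2;  s_44 = 1
  s_45 = 15;  s_46 = 3;  s_47 = 11;  s_48 = 4;  s_49 = 11;  s_50 = 1
  s_51 = 15;  s_52 = 15;  s_53 = 6;  s_54 = 10;  s_55 = 10;  s_56 = 13
  s_57 = 10;  s_58 = 14;  s_59 = 15;  s_60 = 10;  s_61 = 7;  s_62 = 5
  s_63 = 12;  s_64 = 16;  s_65 = 11;  s_66 = 2;  s_67 = 15;  s_68 = 6
  s_69 = 4;  s_70 = 4;  s_71 = 10;  s_72 = 2;  s_73 = 8;  s_74 = 9
  s_75 = 2;  s_76 = 11;  s_77 = 5;  s_78 = 5;  s_79 = 3;  s_80 = 10
  s_81 = 1;  s_82 = 0;  s_83 = 10;  s_84 = 0;  s_85 = 12;  s_86 = 14
  s_87 = 8;  s_88 = 0;  s_89 = 9;  s_90 = 14;  s_91 = 1;  s_92 = 6
  s_93 = 10;  s_94 = 14;  s_95 = 0;  s_96 = 12;  s_97 = 8;  s_98 = 2
  s_99 = 14;  s_100 = 1;  s_101 = 8;  s_102 = 12;  s_103 = 15;  s_104 = 14
  s_105 = 14;  s_106 = 10;  s_107 = 16;  s_108 = 7;  s_109 = 1;  s_110 = 16
  s_111 = 5;  s_112 = 4;  s_113 = 3;  s_114 = 2;  s_115 = 3;  s_116 = 6
  s_117 = 10;  s_118 = 11;  s_119 = 14;  s_120 = 2;  s_121 = 4;  s_122 = 16
  s_123 = 11;  s_124 = 14;  s_125 = 10;  s_126 = 12;  s_127 = 3;  s_128 = 16
  s_129 = 5;  s_130 = 1;  s_131 = 0;  s_132 = 9;  s_133 = 16;  s_134 = 3
  s_135 = 7;  s_136 = 7;  s_137 = 16;  s_138 = 2;  s_139 = 9;  s_140 = 1
  s_141 = 2;  s_142 = 5;  s_143 = 11;  s_144 = 14;  s_145 = 1;  s_146 = 3
  s_147 = 7;  s_148 = 4;  s_149 = 13;  s_150 = 9;  s_151 = 5;  s_152 = 15
  s_153 = 16;  s_154 = 1;  s_155 = 13;  s_156 = 14;  s_157 = 6;  s_158 = 5
  s_159 = 15;  s_160 = 12;  s_161 = 14;  s_162 = 11;  s_163 = 3;  s_164 = 2
  s_165 = 1;  s_166 = 4;  s_167 = 9;  s_168 = 14;  s_169 = 12;  s_170 = 0
  s_171 = 7;  s_172 = 6;  s_173 = 11;  s_174 = 6;  s_175 = 0;  s_176 = 6
  s_177 = 14;  s_178 = 11;  s_179 = 12;  s_180 = 11;  s_181 = 14;  s_182 = 16
  s_183 = 1;  s_184 = 6;  s_185 = 7;  s_186 = 11;  s_187 = 7;  s_188 = 8
  s_189 = 5;  s_190 = 16;  s_191 = 10;  s_192 = 3;  s_193 = 8;  s_194 = 0
  s_195 = 0;  s_196 = 5;  s_197 = 5;  s_198 = 11;  s_199 = 1;  s_200 = 5
  s_201 = 5;  s_202 = 1;  s_203 = 8;  s_204 = 0;  s_205 = 3;  s_206 = 8
  s_207 = 15;  s_208 = 15;  s_209 = 4;  s_210 = 8;  s_211 = 9;  s_212 = 16
  s_213 = 8;  s_214 = 12;  s_215 = 1;  s_216 = 0;  s_217 = 7;  s_218 = 14
  s_219 = 2;  s_220 = 10;  s_221 = 5;  s_222 = 14;  s_223 = 5;  s_224 = 16
  s_225 = 1;  s_226 = 11;  s_227 = 12;  s_228 = 5;  s_229 = 8;  s_230 = 13
  s_231 = 10;  s_232 = 0;  s_233 = 1;  s_234 = 3;  s_235 = 11;  s_236 = 8
  s_237 = 15;  s_238 = 3;  s_239 = 9;  s_240 = 2;  s_241 = 10;  s_242 = 4
  s_243 = 13;  s_244 = 13;  s_245 = 9;  s_246 = 0;  s_247 = 10;  s_248 = 5
  s_249 = 0;  s_250 = 8;  s_251 = 9;  s_252 = 5;  s_253 = 14;  s_254 = 15
  s_255 = 9;  s_256 = 6;  s_257 = 13;  s_258 = 5;  s_259 = 15;  s_260 = 10
  s_261 = 12;  s_262 = 10;  s_263 = 6;  s_264 = 0;  s_265 = 16;  s_266 = 7
  s_267 = 16;  s_268 = 14;  s_269 = 4;  s_270 = 7;  s_271 = 1;  s_272 = 0
  s_273 = 6;  s_274 = 13;  s_275 = 10;  s_276 = 3;  s_277 = 4;  s_278 = 13
  s_279 = 15;  s_280 = 11;  s_281 = 1;  s_282 = 7;  s_283 = 7;  s_284 = 2
  s_285 = 5;  s_286 = 2;  s_287 = 5;  s_288 = 5;  s_289 = 8;  s_290 = 15
  s_291 = 12;  s_292 = 1;  s_293 = 15;  s_294 = 5;  s_295 = 13;  s_296 = 5
  s_297 = 8;  s_298 = 3;  s_299 = 0;  s_300 = 12;  s_301 = 16;  s_302 = 10
  s_303 = 1;  s_304 = 6;  s_305 = 16;  s_306 = 3;  s_307 = 3;  s_308 = 3
  s_309 = 14;  s_310 = 8;  s_311 = 5;  s_312 = 14;  s_313 = 8;  s_314 = 2
  s_315 = 11;  s_316 = 15;  s_317 = 15;  s_318 = 8;  s_319 = 12;  s_320 = 11
  s_321 = 10;  s_322 = 12;  s_323 = 16;  s_324 = 12;  s_325 = 3;  s_326 = 7
  s_327 = 13;  s_328 = 5;  s_329 = 5;  s_330 = 0;  s_331 = 7;  s_332 = 8
  s_333 = 13;  s_334 = 7;  s_335 = 14;  s_336 = 8;  s_337 = 16;  s_338 = 8
s_339 = 1·8 + 8·16 + 7·8 = 5
s_340 = 1·5 + 8·8 + 7·16 = 11

11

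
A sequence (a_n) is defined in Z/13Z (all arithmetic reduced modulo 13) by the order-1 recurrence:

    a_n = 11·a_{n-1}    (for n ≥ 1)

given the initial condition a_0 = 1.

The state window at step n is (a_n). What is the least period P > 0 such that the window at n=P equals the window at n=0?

12

n=0: window = (1)
n=1: window = (11)
n=2: window = (4)
n=3: window = (5)
n=4: window = (3)
n=5: window = (7)
n=6: window = (12)
n=7: window = (2)
n=8: window = (9)
n=9: window = (8)
n=10: window = (10)
n=11: window = (6)
n=12: window = (1)
window at n=12 equals window at n=0 → period = 12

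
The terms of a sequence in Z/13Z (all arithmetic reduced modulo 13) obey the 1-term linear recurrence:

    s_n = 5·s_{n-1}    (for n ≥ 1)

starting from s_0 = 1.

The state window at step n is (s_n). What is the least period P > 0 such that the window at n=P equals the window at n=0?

4

n=0: window = (1)
n=1: window = (5)
n=2: window = (12)
n=3: window = (8)
n=4: window = (1)
window at n=4 equals window at n=0 → period = 4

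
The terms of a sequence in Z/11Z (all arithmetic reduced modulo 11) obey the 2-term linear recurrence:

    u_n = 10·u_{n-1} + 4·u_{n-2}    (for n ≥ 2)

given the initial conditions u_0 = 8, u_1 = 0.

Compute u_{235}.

3

u_2 = 10·0 + 4·8 = 10
u_3 = 10·10 + 4·0 = 1
u_4 = 10·1 + 4·10 = 6
u_5 = 10·6 + 4·1 = 9
u_6 = 10·9 + 4·6 = 4
u_7 = 10·4 + 4·9 = 10
Continuing the recurrence:
  u_8 = 6;  u_9 = 1;  u_10 = 1;  u_11 = 3;  u_12 = 1;  u_13 = 0
  u_14 = 4;  u_15 = 7;  u_16 = 9;  u_17 = 8;  u_18 = 6;  u_19 = 4
  u_20 = 9;  u_21 = 7;  u_22 = 7;  u_23 = 10;  u_24 = 7;  u_25 = 0
  u_26 = 6;  u_27 = 5;  u_28 = 8;  u_29 = 1;  u_30 = 9;  u_31 = 6
  u_32 = 8;  u_33 = 5;  u_34 = 5;  u_35 = 4;  u_36 = 5;  u_37 = 0
  u_38 = 9;  u_39 = 2;  u_40 = 1;  u_41 = 7;  u_42 = 8;  u_43 = 9
  u_44 = 1;  u_45 = 2;  u_46 = 2;  u_47 = 6;  u_48 = 2;  u_49 = 0
  u_50 = 8;  u_51 = 3;  u_52 = 7;  u_53 = 5;  u_54 = 1;  u_55 = 8
  u_56 = 7;  u_57 = 3;  u_58 = 3;  u_59 = 9;  u_60 = 3;  u_61 = 0
  u_62 = 1;  u_63 = 10;  u_64 = 5;  u_65 = 2;  u_66 = 7;  u_67 = 1
  u_68 = 5;  u_69 = 10;  u_70 = 10;  u_71 = 8;  u_72 = 10;  u_73 = 0
  u_74 = 7;  u_75 = 4;  u_76 = 2;  u_77 = 3;  u_78 = 5;  u_79 = 7
  u_80 = 2;  u_81 = 4;  u_82 = 4;  u_83 = 1;  u_84 = 4;  u_85 = 0
  u_86 = 5;  u_87 = 6;  u_88 = 3;  u_89 = 10;  u_90 = 2;  u_91 = 5
  u_92 = 3;  u_93 = 6;  u_94 = 6;  u_95 = 7;  u_96 = 6;  u_97 = 0
  u_98 = 2;  u_99 = 9;  u_100 = 10;  u_101 = 4;  u_102 = 3;  u_103 = 2
  u_104 = 10;  u_105 = 9;  u_106 = 9;  u_107 = 5;  u_108 = 9;  u_109 = 0
  u_110 = 3;  u_111 = 8;  u_112 = 4;  u_113 = 6;  u_114 = 10;  u_115 = 3
  u_116 = 4;  u_117 = 8;  u_118 = 8;  u_119 = 2;  u_120 = 8;  u_121 = 0
  u_122 = 10;  u_123 = 1;  u_124 = 6;  u_125 = 9;  u_126 = 4;  u_127 = 10
  u_128 = 6;  u_129 = 1;  u_130 = 1;  u_131 = 3;  u_132 = 1;  u_133 = 0
  u_134 = 4;  u_135 = 7;  u_136 = 9;  u_137 = 8;  u_138 = 6;  u_139 = 4
  u_140 = 9;  u_141 = 7;  u_142 = 7;  u_143 = 10;  u_144 = 7;  u_145 = 0
  u_146 = 6;  u_147 = 5;  u_148 = 8;  u_149 = 1;  u_150 = 9;  u_151 = 6
  u_152 = 8;  u_153 = 5;  u_154 = 5;  u_155 = 4;  u_156 = 5;  u_157 = 0
  u_158 = 9;  u_159 = 2;  u_160 = 1;  u_161 = 7;  u_162 = 8;  u_163 = 9
  u_164 = 1;  u_165 = 2;  u_166 = 2;  u_167 = 6;  u_168 = 2;  u_169 = 0
  u_170 = 8;  u_171 = 3;  u_172 = 7;  u_173 = 5;  u_174 = 1;  u_175 = 8
  u_176 = 7;  u_177 = 3;  u_178 = 3;  u_179 = 9;  u_180 = 3;  u_181 = 0
  u_182 = 1;  u_183 = 10;  u_184 = 5;  u_185 = 2;  u_186 = 7;  u_187 = 1
  u_188 = 5;  u_189 = 10;  u_190 = 10;  u_191 = 8;  u_192 = 10;  u_193 = 0
  u_194 = 7;  u_195 = 4;  u_196 = 2;  u_197 = 3;  u_198 = 5;  u_199 = 7
  u_200 = 2;  u_201 = 4;  u_202 = 4;  u_203 = 1;  u_204 = 4;  u_205 = 0
  u_206 = 5;  u_207 = 6;  u_208 = 3;  u_209 = 10;  u_210 = 2;  u_211 = 5
  u_212 = 3;  u_213 = 6;  u_214 = 6;  u_215 = 7;  u_216 = 6;  u_217 = 0
  u_218 = 2;  u_219 = 9;  u_220 = 10;  u_221 = 4;  u_222 = 3;  u_223 = 2
  u_224 = 10;  u_225 = 9;  u_226 = 9;  u_227 = 5;  u_228 = 9;  u_229 = 0
  u_230 = 3;  u_231 = 8;  u_232 = 4;  u_233 = 6
u_234 = 10·6 + 4·4 = 10
u_235 = 10·10 + 4·6 = 3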